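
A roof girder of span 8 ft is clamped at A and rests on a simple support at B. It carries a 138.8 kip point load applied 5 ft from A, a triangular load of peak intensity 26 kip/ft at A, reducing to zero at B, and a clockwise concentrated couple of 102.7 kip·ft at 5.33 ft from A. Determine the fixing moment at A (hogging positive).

M_A = 255.7 kip·ft

Choose R_B as the redundant. The primary structure is the cantilever fixed at A.
Deflection at B on the released cantilever, summing each load's contribution:
  point load 138.8 at a = 5: Pa²(3L − a)/(6EI) = 10988/EI
  triangular load, peak 26 at the fixed end: w₀L⁴/(30EI) = 3550/EI
  clockwise couple 102.7 at a = 5.33: M₀a(2L − a)/(2EI) = 2920/EI
  δ_0 = 17459/EI
Flexibility coefficient — unit upward force at B: δ_{BB} = L³/(3EI) = 170.7/EI.
The prop prevents deflection at B: R_B = δ_0/δ_{BB} = 17459/170.7 = 102.3 kip.
Moment equilibrium about A: M_A = Σ(load moments about A) − R_B·L = 1074 − 102.3×8 = 255.7 kip·ft.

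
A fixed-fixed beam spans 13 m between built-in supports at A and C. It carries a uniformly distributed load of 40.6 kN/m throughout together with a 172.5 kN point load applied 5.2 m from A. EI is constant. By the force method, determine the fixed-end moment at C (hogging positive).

Release both end moments; the primary structure is a simply-supported span AC with redundants M_A and M_C.
End rotations of the released simple span under the applied load (×1/EI):
  at A: UDL 40.6: wL³/(24EI) = 3717/EI
  at C: UDL 40.6: wL³/(24EI) = 3717/EI
  at A: point load 172.5 at a = 5.2: Pab(L + b)/(6LEI) = 1866/EI
  at C: point load 172.5 at a = 5.2: Pab(L + a)/(6LEI) = 1633/EI
  θ_A0 = 5582/EI,  θ_C0 = 5349/EI
Flexibility coefficients: a unit moment at one end gives L/(3EI) there and L/(6EI) at the far end, so f₁₁ = f₂₂ = 4.333/EI and f₁₂ = f₂₁ = 2.167/EI.
Compatibility — zero rotation at each built-in end:
  4.333 M_A + 2.167 M_C = 5582
  2.167 M_A + 4.333 M_C = 5349
Solving the pair gives M_A = 894.7 kN·m and M_C = 787.1 kN·m (hogging).

M_C = 787.1 kN·m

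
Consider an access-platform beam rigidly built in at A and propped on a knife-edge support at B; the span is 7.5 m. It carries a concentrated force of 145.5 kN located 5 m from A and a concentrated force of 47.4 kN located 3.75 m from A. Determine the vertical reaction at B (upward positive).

Take the reaction at B as the redundant and release it; the primary structure is a cantilever fixed at A.
Deflection at B on the released cantilever, summing each load's contribution:
  point load 145.5 at a = 5: Pa²(3L − a)/(6EI) = 10609/EI
  point load 47.4 at a = 3.75: Pa²(3L − a)/(6EI) = 2083/EI
  δ_0 = 12692/EI
Flexibility coefficient — unit upward force at B: δ_{BB} = L³/(3EI) = 140.6/EI.
Compatibility at B: δ_0 − R_B·δ_{BB} = 0, so R_B = 12692/140.6 = 90.26 kN.

R_B = 90.26 kN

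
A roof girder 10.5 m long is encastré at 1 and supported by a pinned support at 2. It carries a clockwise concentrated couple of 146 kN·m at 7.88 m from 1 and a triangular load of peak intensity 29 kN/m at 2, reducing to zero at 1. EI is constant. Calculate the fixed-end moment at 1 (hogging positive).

M_1 = 127.1 kN·m

Remove the prop at 2; the released (primary) structure is a cantilever built in at 1.
Downward deflection at the released point 2 due to the loads:
  clockwise couple 146 at a = 7.88: M₀a(2L − a)/(2EI) = 7547/EI
  triangular load, peak 29 at the free end: 11w₀L⁴/(120EI) = 32312/EI
  δ_0 = 39859/EI
Flexibility coefficient — unit upward force at 2: δ_{22} = L³/(3EI) = 385.9/EI.
Compatibility at 2: δ_0 − R_2·δ_{22} = 0, so R_2 = 39859/385.9 = 103.3 kN.
Moment equilibrium about 1: M_1 = Σ(load moments about 1) − R_2·L = 1212 − 103.3×10.5 = 127.1 kN·m.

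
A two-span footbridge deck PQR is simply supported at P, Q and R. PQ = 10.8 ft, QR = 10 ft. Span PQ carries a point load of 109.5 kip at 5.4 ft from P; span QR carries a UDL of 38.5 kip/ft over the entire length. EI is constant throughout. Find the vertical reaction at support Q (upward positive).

Insert a hinge at Q; M_Q is the redundant, and each span becomes simply supported.
End slopes at the hinge Q, treating each span as simply supported:
  span PQ: point load 109.5 at a = 5.4: Pab(L + a)/(6LEI) = 798.3/EI
  span QR: UDL 38.5: wL³/(24EI) = 1604/EI
  relative rotation θ_0 = (798.3 + 1604)/EI = 2402/EI
A unit hogging moment at Q produces rotation L₁/(3EI) + L₂/(3EI) = 6.933/EI.
Compatibility: M_Q·(L₁+L₂)/(3EI) = θ_0, giving M_Q = 346.5 kip·ft (hogging).
Span PQ, ΣM about P with M_Q applied at Q: R_Q^{PQ}·10.8 = 591.3 + 346.5, so R_Q^{PQ} = 86.83 kip and R_P = 109.5 − 86.83 = 22.67 kip.
Span QR, ΣM about R: R_Q^{QR}·10 = 1925 + 346.5, so R_Q^{QR} = 227.2 kip and R_R = 385 − 227.2 = 157.8 kip.
R_Q = 86.83 + 227.2 = 314 kip.

R_Q = 314 kip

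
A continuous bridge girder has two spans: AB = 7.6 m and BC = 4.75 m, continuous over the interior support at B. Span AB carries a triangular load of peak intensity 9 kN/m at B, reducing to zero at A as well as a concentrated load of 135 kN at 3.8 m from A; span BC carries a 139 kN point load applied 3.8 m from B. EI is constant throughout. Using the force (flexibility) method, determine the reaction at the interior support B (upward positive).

Insert a hinge at B; M_B is the redundant, and each span becomes simply supported.
Rotations at B on the released spans (each span's end-slope, ×1/EI):
  span AB: triangular load, peak 9: w₀L³/(45EI) = 87.8/EI
  span AB: point load 135 at a = 3.8: Pab(L + a)/(6LEI) = 487.4/EI
  span BC: point load 139 at a = 3.8: Pab(L + b)/(6LEI) = 100.4/EI
  relative rotation θ_0 = (575.1 + 100.4)/EI = 675.5/EI
A unit hogging moment at B produces rotation L₁/(3EI) + L₂/(3EI) = 4.117/EI.
Compatibility: M_B·(L₁+L₂)/(3EI) = θ_0, giving M_B = 164.1 kN·m (hogging).
Span AB, ΣM about A with M_B applied at B: R_B^{AB}·7.6 = 686.3 + 164.1, so R_B^{AB} = 111.9 kN and R_A = 169.2 − 111.9 = 57.31 kN.
Span BC, ΣM about C: R_B^{BC}·4.75 = 132.1 + 164.1, so R_B^{BC} = 62.35 kN and R_C = 139 − 62.35 = 76.65 kN.
R_B = 111.9 + 62.35 = 174.2 kN.

R_B = 174.2 kN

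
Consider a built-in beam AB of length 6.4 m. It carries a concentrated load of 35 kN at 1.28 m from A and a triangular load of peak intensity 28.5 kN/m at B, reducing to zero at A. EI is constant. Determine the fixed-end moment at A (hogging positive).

Release both end moments; the primary structure is a simply-supported span AB with redundants M_A and M_B.
On the primary (simply-supported) span, the end slopes from the loading are:
  at A: point load 35 at a = 1.28: Pab(L + b)/(6LEI) = 68.81/EI
  at B: point load 35 at a = 1.28: Pab(L + a)/(6LEI) = 45.88/EI
  at A: triangular load, peak 28.5: 7w₀L³/(360EI) = 145.3/EI
  at B: triangular load, peak 28.5: w₀L³/(45EI) = 166/EI
  θ_A0 = 214.1/EI,  θ_B0 = 211.9/EI
Flexibility coefficients: a unit moment at one end gives L/(3EI) there and L/(6EI) at the far end, so f₁₁ = f₂₂ = 2.133/EI and f₁₂ = f₂₁ = 1.067/EI.
Compatibility — zero rotation at each built-in end:
  2.133 M_A + 1.067 M_B = 214.1
  1.067 M_A + 2.133 M_B = 211.9
Solving the pair gives M_A = 67.58 kN·m and M_B = 65.54 kN·m (hogging).

M_A = 67.58 kN·m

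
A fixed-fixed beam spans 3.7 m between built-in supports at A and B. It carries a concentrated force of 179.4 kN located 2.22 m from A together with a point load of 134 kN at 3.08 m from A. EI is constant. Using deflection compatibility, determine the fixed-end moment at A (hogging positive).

Release both end moments; the primary structure is a simply-supported span AB with redundants M_A and M_B.
On the primary (simply-supported) span, the end slopes from the loading are:
  at A: point load 179.4 at a = 2.22: Pab(L + b)/(6LEI) = 137.5/EI
  at B: point load 179.4 at a = 2.22: Pab(L + a)/(6LEI) = 157.2/EI
  at A: point load 134 at a = 3.08: Pab(L + b)/(6LEI) = 49.79/EI
  at B: point load 134 at a = 3.08: Pab(L + a)/(6LEI) = 78.15/EI
  θ_A0 = 187.3/EI,  θ_B0 = 235.3/EI
Flexibility coefficients: a unit moment at one end gives L/(3EI) there and L/(6EI) at the far end, so f₁₁ = f₂₂ = 1.233/EI and f₁₂ = f₂₁ = 0.6167/EI.
Compatibility — zero rotation at each built-in end:
  1.233 M_A + 0.6167 M_B = 187.3
  0.6167 M_A + 1.233 M_B = 235.3
Solving the pair gives M_A = 75.31 kN·m and M_B = 153.2 kN·m (hogging).

M_A = 75.31 kN·m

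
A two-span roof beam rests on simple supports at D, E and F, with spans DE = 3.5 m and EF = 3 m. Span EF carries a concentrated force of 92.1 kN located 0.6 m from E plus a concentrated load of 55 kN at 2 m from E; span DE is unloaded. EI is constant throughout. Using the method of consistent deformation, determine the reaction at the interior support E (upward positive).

R_E = 110.4 kN

Insert a hinge at E; M_E is the redundant, and each span becomes simply supported.
End slopes at the hinge E, treating each span as simply supported:
  span EF: point load 92.1 at a = 0.6: Pab(L + b)/(6LEI) = 39.79/EI
  span EF: point load 55 at a = 2: Pab(L + b)/(6LEI) = 24.44/EI
  relative rotation θ_0 = (0 + 64.23)/EI = 64.23/EI
A unit hogging moment at E produces rotation L₁/(3EI) + L₂/(3EI) = 2.167/EI.
Slope continuity at E: θ_0 = M_E·2.167/EI, so M_E = 64.23/2.167 = 29.65 kN·m (hogging).
Span DE, ΣM about D with M_E applied at E: R_E^{DE}·3.5 = 0 + 29.65, so R_E^{DE} = 8.47 kN and R_D = 0 − 8.47 = -8.47 kN.
Span EF, ΣM about F: R_E^{EF}·3 = 276 + 29.65, so R_E^{EF} = 101.9 kN and R_F = 147.1 − 101.9 = 45.2 kN.
R_E = 8.47 + 101.9 = 110.4 kN.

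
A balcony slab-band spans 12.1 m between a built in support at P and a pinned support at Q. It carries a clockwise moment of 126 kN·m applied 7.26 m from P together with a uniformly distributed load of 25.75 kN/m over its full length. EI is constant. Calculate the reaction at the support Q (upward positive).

R_Q = 130 kN

Take the reaction at Q as the redundant and release it; the primary structure is a cantilever fixed at P.
Primary-structure tip deflection at Q by superposition:
  clockwise couple 126 at a = 7.26: M₀a(2L − a)/(2EI) = 7748/EI
  UDL 25.75: wL⁴/(8EI) = 68997/EI
  δ_0 = 76745/EI
Tip deflection under a unit load at Q: L³/(3EI) = 590.5/EI.
Compatibility at Q: δ_0 − R_Q·δ_{QQ} = 0, so R_Q = 76745/590.5 = 130 kN.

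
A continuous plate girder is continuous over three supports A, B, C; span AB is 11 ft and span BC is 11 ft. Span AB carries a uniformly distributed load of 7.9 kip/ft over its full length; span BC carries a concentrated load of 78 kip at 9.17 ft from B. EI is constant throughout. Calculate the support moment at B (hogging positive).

M_B = 94.44 kip·ft

Take M_B as the redundant. Released structure: two simple spans AB and BC with a hinge at B.
Discontinuity in slope at B on the released structure — sum the simple-span end rotations:
  span AB: UDL 7.9: wL³/(24EI) = 438.1/EI
  span BC: point load 78 at a = 9.17: Pab(L + b)/(6LEI) = 254.4/EI
  relative rotation θ_0 = (438.1 + 254.4)/EI = 692.6/EI
A unit hogging moment at B produces rotation L₁/(3EI) + L₂/(3EI) = 7.333/EI.
Slope continuity at B: θ_0 = M_B·7.333/EI, so M_B = 692.6/7.333 = 94.44 kip·ft (hogging).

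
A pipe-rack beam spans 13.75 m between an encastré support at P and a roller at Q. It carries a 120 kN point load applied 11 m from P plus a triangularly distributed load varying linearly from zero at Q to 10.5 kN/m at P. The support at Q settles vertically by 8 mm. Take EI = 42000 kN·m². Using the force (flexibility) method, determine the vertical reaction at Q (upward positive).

Take the reaction at Q as the redundant and release it; the primary structure is a cantilever fixed at P.
Primary-structure tip deflection at Q by superposition:
  point load 120 at a = 11: Pa²(3L − a)/(6EI) = 73205/EI
  triangular load, peak 10.5 at the fixed end: w₀L⁴/(30EI) = 12511/EI
  δ_0 = 85716/EI
Tip deflection under a unit load at Q: L³/(3EI) = 866.5/EI.
With EI = 42000 kN·m²: δ_0 = 2.0408 m and δ_{QQ} = 0.020632 m/kN.
Compatibility — the beam at Q must follow the support down by 0.008 m: δ_0 − R_Q·δ_{QQ} = 0.008, so R_Q = (2.0408 − 0.008)/0.020632 = 98.53 kN.

R_Q = 98.53 kN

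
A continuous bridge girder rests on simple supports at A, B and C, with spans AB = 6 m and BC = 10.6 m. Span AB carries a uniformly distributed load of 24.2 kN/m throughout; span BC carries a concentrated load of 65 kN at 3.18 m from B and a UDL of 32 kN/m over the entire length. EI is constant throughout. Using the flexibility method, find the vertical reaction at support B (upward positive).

R_B = 393.4 kN

Insert a hinge at B; M_B is the redundant, and each span becomes simply supported.
End slopes at the hinge B, treating each span as simply supported:
  span AB: UDL 24.2: wL³/(24EI) = 217.8/EI
  span BC: point load 65 at a = 3.18: Pab(L + b)/(6LEI) = 434.6/EI
  span BC: UDL 32: wL³/(24EI) = 1588/EI
  relative rotation θ_0 = (217.8 + 2023)/EI = 2240/EI
A unit hogging moment at B produces rotation L₁/(3EI) + L₂/(3EI) = 5.533/EI.
Compatibility: M_B·(L₁+L₂)/(3EI) = θ_0, giving M_B = 404.9 kN·m (hogging).
Span AB, ΣM about A with M_B applied at B: R_B^{AB}·6 = 435.6 + 404.9, so R_B^{AB} = 140.1 kN and R_A = 145.2 − 140.1 = 5.119 kN.
Span BC, ΣM about C: R_B^{BC}·10.6 = 2280 + 404.9, so R_B^{BC} = 253.3 kN and R_C = 404.2 − 253.3 = 150.9 kN.
R_B = 140.1 + 253.3 = 393.4 kN.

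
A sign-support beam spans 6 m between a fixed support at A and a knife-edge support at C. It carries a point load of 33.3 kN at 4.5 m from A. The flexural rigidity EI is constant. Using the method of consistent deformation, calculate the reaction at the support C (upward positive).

Choose R_C as the redundant. The primary structure is the cantilever fixed at A.
Downward deflection at the released point C due to the loads:
  point load 33.3 at a = 4.5: Pa²(3L − a)/(6EI) = 1517/EI
Tip deflection under a unit load at C: L³/(3EI) = 72/EI.
The prop prevents deflection at C: R_C = δ_0/δ_{CC} = 1517/72 = 21.07 kN.

R_C = 21.07 kN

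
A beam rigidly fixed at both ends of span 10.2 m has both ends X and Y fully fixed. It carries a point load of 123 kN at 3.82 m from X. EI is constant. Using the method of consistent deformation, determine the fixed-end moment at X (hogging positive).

Take the two fixed-end moments M_X, M_Y as redundants; the released structure is the simple span XY.
On the primary (simply-supported) span, the end slopes from the loading are:
  at X: point load 123 at a = 3.82: Pab(L + b)/(6LEI) = 812.1/EI
  at Y: point load 123 at a = 3.82: Pab(L + a)/(6LEI) = 686.7/EI
  θ_X0 = 812.1/EI,  θ_Y0 = 686.7/EI
Flexibility coefficients: a unit moment at one end gives L/(3EI) there and L/(6EI) at the far end, so f₁₁ = f₂₂ = 3.4/EI and f₁₂ = f₂₁ = 1.7/EI.
Compatibility — zero rotation at each built-in end:
  3.4 M_X + 1.7 M_Y = 812.1
  1.7 M_X + 3.4 M_Y = 686.7
Solving the pair gives M_X = 183.8 kN·m and M_Y = 110.1 kN·m (hogging).

M_X = 183.8 kN·m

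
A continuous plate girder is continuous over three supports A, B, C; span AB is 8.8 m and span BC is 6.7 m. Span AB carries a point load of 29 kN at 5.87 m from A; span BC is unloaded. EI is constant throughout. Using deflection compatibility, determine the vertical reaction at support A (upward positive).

Insert a hinge at B; M_B is the redundant, and each span becomes simply supported.
Rotations at B on the released spans (each span's end-slope, ×1/EI):
  span AB: point load 29 at a = 5.87: Pab(L + a)/(6LEI) = 138.6/EI
  relative rotation θ_0 = (138.6 + 0)/EI = 138.6/EI
A unit hogging moment at B produces rotation L₁/(3EI) + L₂/(3EI) = 5.167/EI.
Slope continuity at B: θ_0 = M_B·5.167/EI, so M_B = 138.6/5.167 = 26.82 kN·m (hogging).
Span AB, ΣM about A with M_B applied at B: R_B^{AB}·8.8 = 170.2 + 26.82, so R_B^{AB} = 22.39 kN and R_A = 29 − 22.39 = 6.608 kN.

R_A = 6.608 kN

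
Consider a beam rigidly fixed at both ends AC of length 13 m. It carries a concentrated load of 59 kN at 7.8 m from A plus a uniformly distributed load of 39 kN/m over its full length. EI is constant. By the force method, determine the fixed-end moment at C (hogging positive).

Release both end moments; the primary structure is a simply-supported span AC with redundants M_A and M_C.
On the primary (simply-supported) span, the end slopes from the loading are:
  at A: point load 59 at a = 7.8: Pab(L + b)/(6LEI) = 558.4/EI
  at C: point load 59 at a = 7.8: Pab(L + a)/(6LEI) = 638.1/EI
  at A: UDL 39: wL³/(24EI) = 3570/EI
  at C: UDL 39: wL³/(24EI) = 3570/EI
  θ_A0 = 4129/EI,  θ_C0 = 4208/EI
Flexibility coefficients: a unit moment at one end gives L/(3EI) there and L/(6EI) at the far end, so f₁₁ = f₂₂ = 4.333/EI and f₁₂ = f₂₁ = 2.167/EI.
Compatibility — zero rotation at each built-in end:
  4.333 M_A + 2.167 M_C = 4129
  2.167 M_A + 4.333 M_C = 4208
Solving the pair gives M_A = 622.9 kN·m and M_C = 659.7 kN·m (hogging).

M_C = 659.7 kN·m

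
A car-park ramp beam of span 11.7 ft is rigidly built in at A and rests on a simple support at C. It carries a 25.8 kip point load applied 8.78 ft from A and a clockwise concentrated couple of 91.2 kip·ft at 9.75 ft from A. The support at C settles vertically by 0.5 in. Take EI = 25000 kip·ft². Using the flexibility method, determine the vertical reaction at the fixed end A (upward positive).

R_A = 0.04157 kip

Release the roller at C. Primary structure: cantilever fixed at A.
Deflection at C on the released cantilever, summing each load's contribution:
  point load 25.8 at a = 8.78: Pa²(3L − a)/(6EI) = 8725/EI
  clockwise couple 91.2 at a = 9.75: M₀a(2L − a)/(2EI) = 6069/EI
  δ_0 = 14793/EI
Flexibility coefficient — unit upward force at C: δ_{CC} = L³/(3EI) = 533.9/EI.
With EI = 25000 kip·ft²: δ_0 = 0.59173 ft and δ_{CC} = 0.021355 ft/kip.
Compatibility — the beam at C must follow the support down by 0.04167 ft: δ_0 − R_C·δ_{CC} = 0.04167, so R_C = (0.59173 − 0.04167)/0.021355 = 25.76 kip.
Vertical equilibrium: R_A = ΣP − R_C = 25.8 − 25.76 = 0.04157 kip.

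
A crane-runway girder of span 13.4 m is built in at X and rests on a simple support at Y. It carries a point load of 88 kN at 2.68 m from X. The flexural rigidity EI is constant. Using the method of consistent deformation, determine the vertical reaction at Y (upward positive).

Remove the prop at Y; the released (primary) structure is a cantilever built in at X.
Downward deflection at the released point Y due to the loads:
  point load 88 at a = 2.68: Pa²(3L − a)/(6EI) = 3952/EI
Flexibility coefficient — unit upward force at Y: δ_{YY} = L³/(3EI) = 802/EI.
The prop prevents deflection at Y: R_Y = δ_0/δ_{YY} = 3952/802 = 4.928 kN.

R_Y = 4.928 kN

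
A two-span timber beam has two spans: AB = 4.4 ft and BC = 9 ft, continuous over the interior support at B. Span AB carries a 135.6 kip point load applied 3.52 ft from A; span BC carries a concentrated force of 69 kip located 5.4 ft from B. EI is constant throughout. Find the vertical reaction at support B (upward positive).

Release continuity at B by inserting a hinge; the redundant is the internal moment M_B. The primary structure is two simply-supported spans AB and BC.
Rotations at B on the released spans (each span's end-slope, ×1/EI):
  span AB: point load 135.6 at a = 3.52: Pab(L + a)/(6LEI) = 126/EI
  span BC: point load 69 at a = 5.4: Pab(L + b)/(6LEI) = 313/EI
  relative rotation θ_0 = (126 + 313)/EI = 439/EI
A unit hogging moment at B produces rotation L₁/(3EI) + L₂/(3EI) = 4.467/EI.
Compatibility: M_B·(L₁+L₂)/(3EI) = θ_0, giving M_B = 98.28 kip·ft (hogging).
Span AB, ΣM about A with M_B applied at B: R_B^{AB}·4.4 = 477.3 + 98.28, so R_B^{AB} = 130.8 kip and R_A = 135.6 − 130.8 = 4.783 kip.
Span BC, ΣM about C: R_B^{BC}·9 = 248.4 + 98.28, so R_B^{BC} = 38.52 kip and R_C = 69 − 38.52 = 30.48 kip.
R_B = 130.8 + 38.52 = 169.3 kip.

R_B = 169.3 kip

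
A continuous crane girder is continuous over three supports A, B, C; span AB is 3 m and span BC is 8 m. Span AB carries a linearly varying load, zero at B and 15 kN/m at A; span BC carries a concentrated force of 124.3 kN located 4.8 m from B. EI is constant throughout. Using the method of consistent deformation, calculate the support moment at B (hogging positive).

Release continuity at B by inserting a hinge; the redundant is the internal moment M_B. The primary structure is two simply-supported spans AB and BC.
Rotations at B on the released spans (each span's end-slope, ×1/EI):
  span AB: triangular load, peak 15: 7w₀L³/(360EI) = 7.875/EI
  span BC: point load 124.3 at a = 4.8: Pab(L + b)/(6LEI) = 445.5/EI
  relative rotation θ_0 = (7.875 + 445.5)/EI = 453.4/EI
A unit hogging moment at B produces rotation L₁/(3EI) + L₂/(3EI) = 3.667/EI.
Slope continuity at B: θ_0 = M_B·3.667/EI, so M_B = 453.4/3.667 = 123.6 kN·m (hogging).

M_B = 123.6 kN·m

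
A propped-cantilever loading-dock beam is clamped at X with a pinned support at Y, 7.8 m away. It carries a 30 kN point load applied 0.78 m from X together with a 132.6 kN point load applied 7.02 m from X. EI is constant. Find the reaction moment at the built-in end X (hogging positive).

M_X = 71.2 kN·m

Take the reaction at Y as the redundant and release it; the primary structure is a cantilever fixed at X.
Deflection at Y on the released cantilever, summing each load's contribution:
  point load 30 at a = 0.78: Pa²(3L − a)/(6EI) = 68.81/EI
  point load 132.6 at a = 7.02: Pa²(3L − a)/(6EI) = 17839/EI
  δ_0 = 17908/EI
Flexibility coefficient — unit upward force at Y: δ_{YY} = L³/(3EI) = 158.2/EI.
Compatibility at Y: δ_0 − R_Y·δ_{YY} = 0, so R_Y = 17908/158.2 = 113.2 kN.
Moment equilibrium about X: M_X = Σ(load moments about X) − R_Y·L = 954.3 − 113.2×7.8 = 71.2 kN·m.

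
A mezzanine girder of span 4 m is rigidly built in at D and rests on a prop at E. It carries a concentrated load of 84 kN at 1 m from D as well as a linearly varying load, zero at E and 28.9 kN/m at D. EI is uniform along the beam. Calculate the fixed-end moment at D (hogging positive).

Take the reaction at E as the redundant and release it; the primary structure is a cantilever fixed at D.
Primary-structure tip deflection at E by superposition:
  point load 84 at a = 1: Pa²(3L − a)/(6EI) = 154/EI
  triangular load, peak 28.9 at the fixed end: w₀L⁴/(30EI) = 246.6/EI
  δ_0 = 400.6/EI
Tip deflection under a unit load at E: L³/(3EI) = 21.33/EI.
The prop prevents deflection at E: R_E = δ_0/δ_{EE} = 400.6/21.33 = 18.78 kN.
Moment equilibrium about D: M_D = Σ(load moments about D) − R_E·L = 161.1 − 18.78×4 = 85.95 kN·m.

M_D = 85.95 kN·m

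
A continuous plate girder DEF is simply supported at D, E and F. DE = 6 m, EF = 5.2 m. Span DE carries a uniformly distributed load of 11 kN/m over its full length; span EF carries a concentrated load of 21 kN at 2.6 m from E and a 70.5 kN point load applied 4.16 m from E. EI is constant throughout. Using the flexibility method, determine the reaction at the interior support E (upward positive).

Take M_E as the redundant. Released structure: two simple spans DE and EF with a hinge at E.
End slopes at the hinge E, treating each span as simply supported:
  span DE: UDL 11: wL³/(24EI) = 99/EI
  span EF: point load 21 at a = 2.6: Pab(L + b)/(6LEI) = 35.49/EI
  span EF: point load 70.5 at a = 4.16: Pab(L + b)/(6LEI) = 61/EI
  relative rotation θ_0 = (99 + 96.49)/EI = 195.5/EI
A unit hogging moment at E produces rotation L₁/(3EI) + L₂/(3EI) = 3.733/EI.
Compatibility: M_E·(L₁+L₂)/(3EI) = θ_0, giving M_E = 52.36 kN·m (hogging).
Span DE, ΣM about D with M_E applied at E: R_E^{DE}·6 = 198 + 52.36, so R_E^{DE} = 41.73 kN and R_D = 66 − 41.73 = 24.27 kN.
Span EF, ΣM about F: R_E^{EF}·5.2 = 127.9 + 52.36, so R_E^{EF} = 34.67 kN and R_F = 91.5 − 34.67 = 56.83 kN.
R_E = 41.73 + 34.67 = 76.4 kN.

R_E = 76.4 kN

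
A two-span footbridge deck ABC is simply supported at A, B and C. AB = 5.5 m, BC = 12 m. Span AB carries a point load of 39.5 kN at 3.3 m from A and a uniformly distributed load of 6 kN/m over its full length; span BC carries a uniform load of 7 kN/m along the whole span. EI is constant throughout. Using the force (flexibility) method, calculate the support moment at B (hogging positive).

M_B = 106.6 kN·m

Release continuity at B by inserting a hinge; the redundant is the internal moment M_B. The primary structure is two simply-supported spans AB and BC.
End slopes at the hinge B, treating each span as simply supported:
  span AB: point load 39.5 at a = 3.3: Pab(L + a)/(6LEI) = 76.47/EI
  span AB: UDL 6: wL³/(24EI) = 41.59/EI
  span BC: UDL 7: wL³/(24EI) = 504/EI
  relative rotation θ_0 = (118.1 + 504)/EI = 622.1/EI
A unit hogging moment at B produces rotation L₁/(3EI) + L₂/(3EI) = 5.833/EI.
Compatibility: M_B·(L₁+L₂)/(3EI) = θ_0, giving M_B = 106.6 kN·m (hogging).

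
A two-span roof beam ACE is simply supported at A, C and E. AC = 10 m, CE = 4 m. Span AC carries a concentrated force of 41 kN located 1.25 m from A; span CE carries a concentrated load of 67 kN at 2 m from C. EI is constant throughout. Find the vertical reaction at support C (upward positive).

R_C = 49.96 kN

Insert a hinge at C; M_C is the redundant, and each span becomes simply supported.
End slopes at the hinge C, treating each span as simply supported:
  span AC: point load 41 at a = 1.25: Pab(L + a)/(6LEI) = 84.08/EI
  span CE: point load 67 at a = 2: Pab(L + b)/(6LEI) = 67/EI
  relative rotation θ_0 = (84.08 + 67)/EI = 151.1/EI
A unit hogging moment at C produces rotation L₁/(3EI) + L₂/(3EI) = 4.667/EI.
Compatibility: M_C·(L₁+L₂)/(3EI) = θ_0, giving M_C = 32.37 kN·m (hogging).
Span AC, ΣM about A with M_C applied at C: R_C^{AC}·10 = 51.25 + 32.37, so R_C^{AC} = 8.362 kN and R_A = 41 − 8.362 = 32.64 kN.
Span CE, ΣM about E: R_C^{CE}·4 = 134 + 32.37, so R_C^{CE} = 41.59 kN and R_E = 67 − 41.59 = 25.41 kN.
R_C = 8.362 + 41.59 = 49.96 kN.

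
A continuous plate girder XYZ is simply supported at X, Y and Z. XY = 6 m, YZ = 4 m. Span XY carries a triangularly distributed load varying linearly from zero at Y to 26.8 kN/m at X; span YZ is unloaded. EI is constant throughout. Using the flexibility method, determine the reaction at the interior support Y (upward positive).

R_Y = 40.87 kN

Release continuity at Y by inserting a hinge; the redundant is the internal moment M_Y. The primary structure is two simply-supported spans XY and YZ.
End slopes at the hinge Y, treating each span as simply supported:
  span XY: triangular load, peak 26.8: 7w₀L³/(360EI) = 112.6/EI
  relative rotation θ_0 = (112.6 + 0)/EI = 112.6/EI
A unit hogging moment at Y produces rotation L₁/(3EI) + L₂/(3EI) = 3.333/EI.
Slope continuity at Y: θ_0 = M_Y·3.333/EI, so M_Y = 112.6/3.333 = 33.77 kN·m (hogging).
Span XY, ΣM about X with M_Y applied at Y: R_Y^{XY}·6 = 160.8 + 33.77, so R_Y^{XY} = 32.43 kN and R_X = 80.4 − 32.43 = 47.97 kN.
Span YZ, ΣM about Z: R_Y^{YZ}·4 = 0 + 33.77, so R_Y^{YZ} = 8.442 kN and R_Z = 0 − 8.442 = -8.442 kN.
R_Y = 32.43 + 8.442 = 40.87 kN.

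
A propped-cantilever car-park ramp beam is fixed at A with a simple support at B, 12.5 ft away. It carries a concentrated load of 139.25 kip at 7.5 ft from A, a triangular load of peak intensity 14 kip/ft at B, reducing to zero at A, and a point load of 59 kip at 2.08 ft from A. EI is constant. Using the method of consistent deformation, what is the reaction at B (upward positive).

R_B = 110.6 kip

Release the roller at B. Primary structure: cantilever fixed at A.
Downward deflection at the released point B due to the loads:
  point load 139.25 at a = 7.5: Pa²(3L − a)/(6EI) = 39164/EI
  triangular load, peak 14 at the free end: 11w₀L⁴/(120EI) = 31331/EI
  point load 59 at a = 2.08: Pa²(3L − a)/(6EI) = 1507/EI
  δ_0 = 72002/EI
Flexibility coefficient — unit upward force at B: δ_{BB} = L³/(3EI) = 651/EI.
The prop prevents deflection at B: R_B = δ_0/δ_{BB} = 72002/651 = 110.6 kip.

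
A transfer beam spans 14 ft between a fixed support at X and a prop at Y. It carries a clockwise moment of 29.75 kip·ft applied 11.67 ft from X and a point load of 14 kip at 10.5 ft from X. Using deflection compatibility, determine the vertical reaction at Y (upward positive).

Take the reaction at Y as the redundant and release it; the primary structure is a cantilever fixed at X.
Downward deflection at the released point Y due to the loads:
  clockwise couple 29.75 at a = 11.67: M₀a(2L − a)/(2EI) = 2835/EI
  point load 14 at a = 10.5: Pa²(3L − a)/(6EI) = 8103/EI
  δ_0 = 10938/EI
Tip deflection under a unit load at Y: L³/(3EI) = 914.7/EI.
The prop prevents deflection at Y: R_Y = δ_0/δ_{YY} = 10938/914.7 = 11.96 kip.

R_Y = 11.96 kip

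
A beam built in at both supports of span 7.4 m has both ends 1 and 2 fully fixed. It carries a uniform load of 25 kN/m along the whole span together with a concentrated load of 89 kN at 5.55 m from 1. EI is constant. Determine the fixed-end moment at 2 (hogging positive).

Take the two fixed-end moments M_1, M_2 as redundants; the released structure is the simple span 12.
On the primary (simply-supported) span, the end slopes from the loading are:
  at 1: UDL 25: wL³/(24EI) = 422.1/EI
  at 2: UDL 25: wL³/(24EI) = 422.1/EI
  at 1: point load 89 at a = 5.55: Pab(L + b)/(6LEI) = 190.4/EI
  at 2: point load 89 at a = 5.55: Pab(L + a)/(6LEI) = 266.5/EI
  θ_10 = 612.5/EI,  θ_20 = 688.6/EI
Flexibility coefficients: a unit moment at one end gives L/(3EI) there and L/(6EI) at the far end, so f₁₁ = f₂₂ = 2.467/EI and f₁₂ = f₂₁ = 1.233/EI.
Compatibility — zero rotation at each built-in end:
  2.467 M_1 + 1.233 M_2 = 612.5
  1.233 M_1 + 2.467 M_2 = 688.6
Solving the pair gives M_1 = 145 kN·m and M_2 = 206.7 kN·m (hogging).

M_2 = 206.7 kN·m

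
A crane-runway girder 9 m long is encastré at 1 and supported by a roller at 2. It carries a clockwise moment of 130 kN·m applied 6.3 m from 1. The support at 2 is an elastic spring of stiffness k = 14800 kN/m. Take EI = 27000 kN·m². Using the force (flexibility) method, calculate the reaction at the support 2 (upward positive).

R_2 = 19.57 kN

Remove the prop at 2; the released (primary) structure is a cantilever built in at 1.
Free-end deflection of the primary structure under the applied loading (downward +):
  clockwise couple 130 at a = 6.3: M₀a(2L − a)/(2EI) = 4791/EI
Flexibility coefficient — unit upward force at 2: δ_{22} = L³/(3EI) = 243/EI.
With EI = 27000 kN·m²: δ_0 = 0.17745 m and δ_{22} = 0.009 m/kN.
Compatibility — the spring shortens by R_2/k under the reaction it provides: δ_0 − R_2·δ_{22} = R_2/k. With 1/k = 0.000068 m/kN, R_2 = δ_0 / (δ_{22} + 1/k) = 0.17745 / (0.009 + 0.000068) = 19.57 kN.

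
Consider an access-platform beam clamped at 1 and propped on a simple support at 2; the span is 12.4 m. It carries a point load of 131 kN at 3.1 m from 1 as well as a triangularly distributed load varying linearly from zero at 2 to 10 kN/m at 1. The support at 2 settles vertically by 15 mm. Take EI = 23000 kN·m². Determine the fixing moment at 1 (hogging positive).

M_1 = 375.7 kN·m

Take the reaction at 2 as the redundant and release it; the primary structure is a cantilever fixed at 1.
Free-end deflection of the primary structure under the applied loading (downward +):
  point load 131 at a = 3.1: Pa²(3L − a)/(6EI) = 7155/EI
  triangular load, peak 10 at the fixed end: w₀L⁴/(30EI) = 7881/EI
  δ_0 = 15036/EI
Flexibility coefficient — unit upward force at 2: δ_{22} = L³/(3EI) = 635.5/EI.
With EI = 23000 kN·m²: δ_0 = 0.65372 m and δ_{22} = 0.027632 m/kN.
Compatibility — the beam at 2 must follow the support down by 0.015 m: δ_0 − R_2·δ_{22} = 0.015, so R_2 = (0.65372 − 0.015)/0.027632 = 23.11 kN.
Moment equilibrium about 1: M_1 = Σ(load moments about 1) − R_2·L = 662.4 − 23.11×12.4 = 375.7 kN·m.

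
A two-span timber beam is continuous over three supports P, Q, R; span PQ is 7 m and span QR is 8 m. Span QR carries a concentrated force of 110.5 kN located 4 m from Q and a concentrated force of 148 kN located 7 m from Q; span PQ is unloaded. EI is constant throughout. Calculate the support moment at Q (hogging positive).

Take M_Q as the redundant. Released structure: two simple spans PQ and QR with a hinge at Q.
End slopes at the hinge Q, treating each span as simply supported:
  span QR: point load 110.5 at a = 4: Pab(L + b)/(6LEI) = 442/EI
  span QR: point load 148 at a = 7: Pab(L + b)/(6LEI) = 194.2/EI
  relative rotation θ_0 = (0 + 636.2)/EI = 636.2/EI
A unit hogging moment at Q produces rotation L₁/(3EI) + L₂/(3EI) = 5/EI.
Slope continuity at Q: θ_0 = M_Q·5/EI, so M_Q = 636.2/5 = 127.2 kN·m (hogging).

M_Q = 127.2 kN·m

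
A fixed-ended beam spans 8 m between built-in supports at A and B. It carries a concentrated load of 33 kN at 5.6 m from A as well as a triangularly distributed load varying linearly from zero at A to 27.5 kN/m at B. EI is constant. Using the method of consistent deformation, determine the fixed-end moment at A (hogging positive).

M_A = 75.3 kN·m

Release both end moments; the primary structure is a simply-supported span AB with redundants M_A and M_B.
On the primary (simply-supported) span, the end slopes from the loading are:
  at A: point load 33 at a = 5.6: Pab(L + b)/(6LEI) = 96.1/EI
  at B: point load 33 at a = 5.6: Pab(L + a)/(6LEI) = 125.7/EI
  at A: triangular load, peak 27.5: 7w₀L³/(360EI) = 273.8/EI
  at B: triangular load, peak 27.5: w₀L³/(45EI) = 312.9/EI
  θ_A0 = 369.9/EI,  θ_B0 = 438.6/EI
Flexibility coefficients: a unit moment at one end gives L/(3EI) there and L/(6EI) at the far end, so f₁₁ = f₂₂ = 2.667/EI and f₁₂ = f₂₁ = 1.333/EI.
Compatibility — zero rotation at each built-in end:
  2.667 M_A + 1.333 M_B = 369.9
  1.333 M_A + 2.667 M_B = 438.6
Solving the pair gives M_A = 75.3 kN·m and M_B = 126.8 kN·m (hogging).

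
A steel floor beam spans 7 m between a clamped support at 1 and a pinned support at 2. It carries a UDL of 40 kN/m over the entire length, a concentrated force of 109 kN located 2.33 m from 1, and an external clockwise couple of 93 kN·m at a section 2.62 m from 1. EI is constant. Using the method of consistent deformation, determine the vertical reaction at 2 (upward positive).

R_2 = 133.2 kN

Take the reaction at 2 as the redundant and release it; the primary structure is a cantilever fixed at 1.
Primary-structure tip deflection at 2 by superposition:
  UDL 40: wL⁴/(8EI) = 12005/EI
  point load 109 at a = 2.33: Pa²(3L − a)/(6EI) = 1841/EI
  clockwise couple 93 at a = 2.62: M₀a(2L − a)/(2EI) = 1386/EI
  δ_0 = 15233/EI
Tip deflection under a unit load at 2: L³/(3EI) = 114.3/EI.
Compatibility at 2: δ_0 − R_2·δ_{22} = 0, so R_2 = 15233/114.3 = 133.2 kN.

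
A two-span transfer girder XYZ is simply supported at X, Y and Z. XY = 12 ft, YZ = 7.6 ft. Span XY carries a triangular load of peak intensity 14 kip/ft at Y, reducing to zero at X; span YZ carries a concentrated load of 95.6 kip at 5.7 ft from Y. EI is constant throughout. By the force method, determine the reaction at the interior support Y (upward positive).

Insert a hinge at Y; M_Y is the redundant, and each span becomes simply supported.
End slopes at the hinge Y, treating each span as simply supported:
  span XY: triangular load, peak 14: w₀L³/(45EI) = 537.6/EI
  span YZ: point load 95.6 at a = 5.7: Pab(L + b)/(6LEI) = 215.7/EI
  relative rotation θ_0 = (537.6 + 215.7)/EI = 753.3/EI
A unit hogging moment at Y produces rotation L₁/(3EI) + L₂/(3EI) = 6.533/EI.
Slope continuity at Y: θ_0 = M_Y·6.533/EI, so M_Y = 753.3/6.533 = 115.3 kip·ft (hogging).
Span XY, ΣM about X with M_Y applied at Y: R_Y^{XY}·12 = 672 + 115.3, so R_Y^{XY} = 65.61 kip and R_X = 84 − 65.61 = 18.39 kip.
Span YZ, ΣM about Z: R_Y^{YZ}·7.6 = 181.6 + 115.3, so R_Y^{YZ} = 39.07 kip and R_Z = 95.6 − 39.07 = 56.53 kip.
R_Y = 65.61 + 39.07 = 104.7 kip.

R_Y = 104.7 kip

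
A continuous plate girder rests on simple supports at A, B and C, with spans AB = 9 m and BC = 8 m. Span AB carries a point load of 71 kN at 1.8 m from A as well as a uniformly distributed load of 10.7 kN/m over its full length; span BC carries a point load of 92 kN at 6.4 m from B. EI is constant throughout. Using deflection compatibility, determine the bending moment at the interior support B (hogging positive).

Release continuity at B by inserting a hinge; the redundant is the internal moment M_B. The primary structure is two simply-supported spans AB and BC.
Rotations at B on the released spans (each span's end-slope, ×1/EI):
  span AB: point load 71 at a = 1.8: Pab(L + a)/(6LEI) = 184/EI
  span AB: UDL 10.7: wL³/(24EI) = 325/EI
  span BC: point load 92 at a = 6.4: Pab(L + b)/(6LEI) = 188.4/EI
  relative rotation θ_0 = (509 + 188.4)/EI = 697.5/EI
A unit hogging moment at B produces rotation L₁/(3EI) + L₂/(3EI) = 5.667/EI.
Compatibility: M_B·(L₁+L₂)/(3EI) = θ_0, giving M_B = 123.1 kN·m (hogging).

M_B = 123.1 kN·m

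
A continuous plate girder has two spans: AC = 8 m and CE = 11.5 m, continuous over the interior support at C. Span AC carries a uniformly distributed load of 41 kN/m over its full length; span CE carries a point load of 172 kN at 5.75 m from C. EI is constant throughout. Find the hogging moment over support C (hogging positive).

M_C = 353.3 kN·m

Release continuity at C by inserting a hinge; the redundant is the internal moment M_C. The primary structure is two simply-supported spans AC and CE.
Discontinuity in slope at C on the released structure — sum the simple-span end rotations:
  span AC: UDL 41: wL³/(24EI) = 874.7/EI
  span CE: point load 172 at a = 5.75: Pab(L + b)/(6LEI) = 1422/EI
  relative rotation θ_0 = (874.7 + 1422)/EI = 2296/EI
A unit hogging moment at C produces rotation L₁/(3EI) + L₂/(3EI) = 6.5/EI.
Compatibility: M_C·(L₁+L₂)/(3EI) = θ_0, giving M_C = 353.3 kN·m (hogging).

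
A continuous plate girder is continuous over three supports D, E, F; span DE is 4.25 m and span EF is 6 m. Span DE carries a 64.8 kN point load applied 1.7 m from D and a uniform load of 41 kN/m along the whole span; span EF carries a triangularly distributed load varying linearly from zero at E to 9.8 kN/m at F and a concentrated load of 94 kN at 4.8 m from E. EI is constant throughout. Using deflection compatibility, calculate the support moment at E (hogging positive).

Take M_E as the redundant. Released structure: two simple spans DE and EF with a hinge at E.
Rotations at E on the released spans (each span's end-slope, ×1/EI):
  span DE: point load 64.8 at a = 1.7: Pab(L + a)/(6LEI) = 65.55/EI
  span DE: UDL 41: wL³/(24EI) = 131.1/EI
  span EF: triangular load, peak 9.8: 7w₀L³/(360EI) = 41.16/EI
  span EF: point load 94 at a = 4.8: Pab(L + b)/(6LEI) = 108.3/EI
  relative rotation θ_0 = (196.7 + 149.4)/EI = 346.1/EI
A unit hogging moment at E produces rotation L₁/(3EI) + L₂/(3EI) = 3.417/EI.
Compatibility: M_E·(L₁+L₂)/(3EI) = θ_0, giving M_E = 101.3 kN·m (hogging).

M_E = 101.3 kN·m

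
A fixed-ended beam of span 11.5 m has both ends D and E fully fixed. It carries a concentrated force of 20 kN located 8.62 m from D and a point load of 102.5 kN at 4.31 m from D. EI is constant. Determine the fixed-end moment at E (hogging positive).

M_E = 135.9 kN·m

Take the two fixed-end moments M_D, M_E as redundants; the released structure is the simple span DE.
End rotations of the released simple span under the applied load (×1/EI):
  at D: point load 20 at a = 8.62: Pab(L + b)/(6LEI) = 103.5/EI
  at E: point load 20 at a = 8.62: Pab(L + a)/(6LEI) = 144.8/EI
  at D: point load 102.5 at a = 4.31: Pab(L + b)/(6LEI) = 860.4/EI
  at E: point load 102.5 at a = 4.31: Pab(L + a)/(6LEI) = 727.8/EI
  θ_D0 = 963.9/EI,  θ_E0 = 872.6/EI
Flexibility coefficients: a unit moment at one end gives L/(3EI) there and L/(6EI) at the far end, so f₁₁ = f₂₂ = 3.833/EI and f₁₂ = f₂₁ = 1.917/EI.
Compatibility — zero rotation at each built-in end:
  3.833 M_D + 1.917 M_E = 963.9
  1.917 M_D + 3.833 M_E = 872.6
Solving the pair gives M_D = 183.5 kN·m and M_E = 135.9 kN·m (hogging).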